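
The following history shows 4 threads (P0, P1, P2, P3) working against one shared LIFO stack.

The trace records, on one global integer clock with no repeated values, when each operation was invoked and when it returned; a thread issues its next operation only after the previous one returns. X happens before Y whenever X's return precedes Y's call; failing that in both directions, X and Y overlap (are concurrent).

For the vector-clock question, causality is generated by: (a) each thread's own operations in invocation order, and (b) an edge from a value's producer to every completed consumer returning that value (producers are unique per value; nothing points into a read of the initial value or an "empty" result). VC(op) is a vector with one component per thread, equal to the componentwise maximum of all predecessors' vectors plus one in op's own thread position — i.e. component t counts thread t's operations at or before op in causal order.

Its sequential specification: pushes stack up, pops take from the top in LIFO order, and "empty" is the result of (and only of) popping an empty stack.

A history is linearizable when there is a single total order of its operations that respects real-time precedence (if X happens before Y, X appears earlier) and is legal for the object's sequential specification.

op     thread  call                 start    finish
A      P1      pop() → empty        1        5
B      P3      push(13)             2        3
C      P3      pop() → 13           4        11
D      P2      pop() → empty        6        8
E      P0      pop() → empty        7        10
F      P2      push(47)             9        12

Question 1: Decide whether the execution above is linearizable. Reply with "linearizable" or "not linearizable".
linearizable

witness order: A, B, C, D, E, F
1. A pop() → empty, leaving stack <>
2. B push(13), leaving stack <13>
3. C pop() → 13, leaving stack <>
4. D pop() → empty, leaving stack <>
5. E pop() → empty, leaving stack <>
6. F push(47), leaving stack <47>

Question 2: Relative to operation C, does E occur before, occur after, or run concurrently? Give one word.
Answer: concurrent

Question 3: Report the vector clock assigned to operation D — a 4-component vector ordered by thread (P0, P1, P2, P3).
Answer: (0, 0, 1, 0)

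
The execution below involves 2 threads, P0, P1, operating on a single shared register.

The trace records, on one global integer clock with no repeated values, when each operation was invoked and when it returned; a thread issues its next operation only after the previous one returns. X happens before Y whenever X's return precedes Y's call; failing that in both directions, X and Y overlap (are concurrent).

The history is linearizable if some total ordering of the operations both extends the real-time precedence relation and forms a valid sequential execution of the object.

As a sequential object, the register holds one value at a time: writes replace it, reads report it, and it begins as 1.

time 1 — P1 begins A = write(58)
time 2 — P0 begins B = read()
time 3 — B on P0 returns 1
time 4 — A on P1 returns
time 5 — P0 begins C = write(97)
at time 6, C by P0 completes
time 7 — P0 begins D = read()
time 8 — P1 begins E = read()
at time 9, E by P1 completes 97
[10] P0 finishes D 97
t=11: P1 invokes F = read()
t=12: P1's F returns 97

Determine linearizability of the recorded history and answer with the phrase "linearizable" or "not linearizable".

linearizable

a witness: B, A, C, D, E, F
1. B read() → 1, leaving value 1
2. A write(58), leaving value 58
3. C write(97), leaving value 97
4. D read() → 97, leaving value 97
5. E read() → 97, leaving value 97
6. F read() → 97, leaving value 97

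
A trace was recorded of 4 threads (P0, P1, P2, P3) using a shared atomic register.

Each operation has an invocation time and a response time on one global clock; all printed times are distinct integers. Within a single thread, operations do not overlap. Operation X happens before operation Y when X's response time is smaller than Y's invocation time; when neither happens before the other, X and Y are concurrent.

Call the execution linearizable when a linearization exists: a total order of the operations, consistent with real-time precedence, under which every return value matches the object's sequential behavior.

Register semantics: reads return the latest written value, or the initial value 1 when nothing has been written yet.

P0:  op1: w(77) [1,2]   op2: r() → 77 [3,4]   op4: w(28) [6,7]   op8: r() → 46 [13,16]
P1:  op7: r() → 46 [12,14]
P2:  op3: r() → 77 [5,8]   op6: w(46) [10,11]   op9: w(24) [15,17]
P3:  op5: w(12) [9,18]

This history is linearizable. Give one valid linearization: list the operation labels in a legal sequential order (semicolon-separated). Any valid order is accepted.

step 1: op1 w(77) — value 77
step 2: op2 r() → 77 — value 77
step 3: op3 r() → 77 — value 77
step 4: op4 w(28) — value 28
step 5: op5 w(12) — value 12
step 6: op6 w(46) — value 46
step 7: op7 r() → 46 — value 46
step 8: op8 r() → 46 — value 46
step 9: op9 w(24) — value 24

op1; op2; op3; op4; op5; op6; op7; op8; op9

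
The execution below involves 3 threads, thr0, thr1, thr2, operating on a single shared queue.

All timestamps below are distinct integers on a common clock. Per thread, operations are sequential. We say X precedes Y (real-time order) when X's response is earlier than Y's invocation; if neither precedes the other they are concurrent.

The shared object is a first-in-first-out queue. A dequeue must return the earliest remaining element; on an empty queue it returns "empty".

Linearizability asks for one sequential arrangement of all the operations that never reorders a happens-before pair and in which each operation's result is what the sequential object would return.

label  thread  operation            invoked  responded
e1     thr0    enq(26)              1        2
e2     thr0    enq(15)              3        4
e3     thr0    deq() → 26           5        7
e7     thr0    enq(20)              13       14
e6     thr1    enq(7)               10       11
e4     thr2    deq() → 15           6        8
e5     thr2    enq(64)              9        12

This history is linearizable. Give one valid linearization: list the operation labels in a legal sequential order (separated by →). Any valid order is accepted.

e1 → e2 → e3 → e4 → e5 → e6 → e7

step 1: e1 enq(26) — queue <26>
step 2: e2 enq(15) — queue <26,15>
step 3: e3 deq() → 26 — queue <15>
step 4: e4 deq() → 15 — queue <>
step 5: e5 enq(64) — queue <64>
step 6: e6 enq(7) — queue <64,7>
step 7: e7 enq(20) — queue <64,7,20>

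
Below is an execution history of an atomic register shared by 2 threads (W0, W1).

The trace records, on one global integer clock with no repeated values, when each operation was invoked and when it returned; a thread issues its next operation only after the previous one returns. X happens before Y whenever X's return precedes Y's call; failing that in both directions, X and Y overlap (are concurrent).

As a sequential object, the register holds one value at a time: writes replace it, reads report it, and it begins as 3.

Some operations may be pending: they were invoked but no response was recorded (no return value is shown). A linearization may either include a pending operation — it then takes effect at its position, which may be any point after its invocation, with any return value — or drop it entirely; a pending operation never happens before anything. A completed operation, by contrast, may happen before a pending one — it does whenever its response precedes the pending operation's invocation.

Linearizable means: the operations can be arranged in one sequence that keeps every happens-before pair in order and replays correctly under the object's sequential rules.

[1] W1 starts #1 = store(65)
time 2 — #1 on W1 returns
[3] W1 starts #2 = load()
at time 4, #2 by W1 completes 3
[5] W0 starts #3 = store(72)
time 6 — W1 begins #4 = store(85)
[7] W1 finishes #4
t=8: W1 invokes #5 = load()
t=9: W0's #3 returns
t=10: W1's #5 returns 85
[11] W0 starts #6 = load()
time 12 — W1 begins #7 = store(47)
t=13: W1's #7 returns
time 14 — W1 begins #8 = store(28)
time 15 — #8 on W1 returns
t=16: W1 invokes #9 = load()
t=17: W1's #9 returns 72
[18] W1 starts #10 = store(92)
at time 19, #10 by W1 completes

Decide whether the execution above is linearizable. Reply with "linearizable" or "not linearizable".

not linearizable

prefix check: 1..3 passes, 1..4 fails once #2's time-4 response joins
exactly one order of the 2 completed ops respects real time; the atomic register replay fails
one such order, #1, #2, breaks at step 2 where #2 load() → 3 is illegal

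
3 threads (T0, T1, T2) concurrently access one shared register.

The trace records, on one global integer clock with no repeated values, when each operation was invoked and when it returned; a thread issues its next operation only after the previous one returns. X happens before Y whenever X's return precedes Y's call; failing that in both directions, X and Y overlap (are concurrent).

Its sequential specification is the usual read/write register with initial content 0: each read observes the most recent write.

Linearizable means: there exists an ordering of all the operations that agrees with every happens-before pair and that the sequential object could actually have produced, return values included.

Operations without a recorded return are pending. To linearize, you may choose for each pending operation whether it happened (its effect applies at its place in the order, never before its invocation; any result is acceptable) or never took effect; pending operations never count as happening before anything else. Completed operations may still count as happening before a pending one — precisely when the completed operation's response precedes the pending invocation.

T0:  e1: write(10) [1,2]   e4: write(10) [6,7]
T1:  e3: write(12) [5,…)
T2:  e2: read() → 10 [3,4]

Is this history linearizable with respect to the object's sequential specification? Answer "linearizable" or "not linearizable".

linearizable

witness order: e1, e2, e3, e4
step 1: e1 write(10) — value 10
step 2: e2 read() → 10 — value 10
step 3: e3 write(12) (pending, included) — value 12
step 4: e4 write(10) — value 10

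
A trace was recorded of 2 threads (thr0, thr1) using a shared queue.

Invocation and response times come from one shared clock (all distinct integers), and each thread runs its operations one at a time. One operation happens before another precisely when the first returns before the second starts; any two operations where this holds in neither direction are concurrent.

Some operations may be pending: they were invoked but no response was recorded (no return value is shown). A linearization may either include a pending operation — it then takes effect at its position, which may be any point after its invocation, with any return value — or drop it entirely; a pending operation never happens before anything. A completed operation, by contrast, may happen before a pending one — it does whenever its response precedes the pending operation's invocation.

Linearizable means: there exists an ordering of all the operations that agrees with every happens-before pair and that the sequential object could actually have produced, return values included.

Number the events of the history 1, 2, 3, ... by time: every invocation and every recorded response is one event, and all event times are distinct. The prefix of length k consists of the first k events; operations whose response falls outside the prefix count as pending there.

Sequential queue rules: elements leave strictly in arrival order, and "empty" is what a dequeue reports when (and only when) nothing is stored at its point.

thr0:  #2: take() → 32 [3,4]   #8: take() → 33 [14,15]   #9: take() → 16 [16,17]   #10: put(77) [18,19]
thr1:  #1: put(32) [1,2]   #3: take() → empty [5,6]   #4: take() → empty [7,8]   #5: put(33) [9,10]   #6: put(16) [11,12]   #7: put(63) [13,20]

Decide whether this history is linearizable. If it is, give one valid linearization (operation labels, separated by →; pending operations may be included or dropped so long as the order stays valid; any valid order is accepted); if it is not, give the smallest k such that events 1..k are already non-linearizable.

linearizable — witness: #1 → #2 → #3 → #4 → #5 → #6 → #7 → #8 → #9 → #10

step 1: #1 put(32) — queue <32>
step 2: #2 take() → 32 — queue <>
step 3: #3 take() → empty — queue <>
step 4: #4 take() → empty — queue <>
step 5: #5 put(33) — queue <33>
step 6: #6 put(16) — queue <33,16>
step 7: #7 put(63) — queue <33,16,63>
step 8: #8 take() → 33 — queue <16,63>
step 9: #9 take() → 16 — queue <63>
step 10: #10 put(77) — queue <63,77>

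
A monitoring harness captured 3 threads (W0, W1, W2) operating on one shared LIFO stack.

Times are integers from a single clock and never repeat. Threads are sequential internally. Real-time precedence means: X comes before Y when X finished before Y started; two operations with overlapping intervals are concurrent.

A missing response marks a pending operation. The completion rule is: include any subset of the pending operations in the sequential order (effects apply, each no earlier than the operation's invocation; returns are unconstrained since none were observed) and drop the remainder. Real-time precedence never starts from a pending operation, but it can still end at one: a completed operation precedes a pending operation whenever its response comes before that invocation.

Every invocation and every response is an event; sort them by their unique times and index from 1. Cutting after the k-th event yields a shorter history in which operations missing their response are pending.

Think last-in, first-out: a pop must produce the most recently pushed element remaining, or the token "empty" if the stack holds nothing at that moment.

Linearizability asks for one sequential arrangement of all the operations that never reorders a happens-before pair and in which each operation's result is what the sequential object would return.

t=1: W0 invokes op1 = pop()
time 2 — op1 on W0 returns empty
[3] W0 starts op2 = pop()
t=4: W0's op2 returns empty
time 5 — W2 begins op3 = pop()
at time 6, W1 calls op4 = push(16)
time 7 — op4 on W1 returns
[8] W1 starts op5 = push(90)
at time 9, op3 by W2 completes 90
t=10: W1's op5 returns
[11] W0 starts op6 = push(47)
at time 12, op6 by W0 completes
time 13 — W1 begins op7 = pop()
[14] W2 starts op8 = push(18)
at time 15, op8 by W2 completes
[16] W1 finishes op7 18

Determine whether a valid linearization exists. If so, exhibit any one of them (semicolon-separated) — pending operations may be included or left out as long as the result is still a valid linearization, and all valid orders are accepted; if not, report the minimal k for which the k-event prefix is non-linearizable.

linearizable — witness: op1; op2; op4; op5; op3; op6; op8; op7

after step 1 (op1 pop() → empty): stack <>
after step 2 (op2 pop() → empty): stack <>
after step 3 (op4 push(16)): stack <16>
after step 4 (op5 push(90)): stack <16,90>
after step 5 (op3 pop() → 90): stack <16>
after step 6 (op6 push(47)): stack <16,47>
after step 7 (op8 push(18)): stack <16,47,18>
after step 8 (op7 pop() → 18): stack <16,47>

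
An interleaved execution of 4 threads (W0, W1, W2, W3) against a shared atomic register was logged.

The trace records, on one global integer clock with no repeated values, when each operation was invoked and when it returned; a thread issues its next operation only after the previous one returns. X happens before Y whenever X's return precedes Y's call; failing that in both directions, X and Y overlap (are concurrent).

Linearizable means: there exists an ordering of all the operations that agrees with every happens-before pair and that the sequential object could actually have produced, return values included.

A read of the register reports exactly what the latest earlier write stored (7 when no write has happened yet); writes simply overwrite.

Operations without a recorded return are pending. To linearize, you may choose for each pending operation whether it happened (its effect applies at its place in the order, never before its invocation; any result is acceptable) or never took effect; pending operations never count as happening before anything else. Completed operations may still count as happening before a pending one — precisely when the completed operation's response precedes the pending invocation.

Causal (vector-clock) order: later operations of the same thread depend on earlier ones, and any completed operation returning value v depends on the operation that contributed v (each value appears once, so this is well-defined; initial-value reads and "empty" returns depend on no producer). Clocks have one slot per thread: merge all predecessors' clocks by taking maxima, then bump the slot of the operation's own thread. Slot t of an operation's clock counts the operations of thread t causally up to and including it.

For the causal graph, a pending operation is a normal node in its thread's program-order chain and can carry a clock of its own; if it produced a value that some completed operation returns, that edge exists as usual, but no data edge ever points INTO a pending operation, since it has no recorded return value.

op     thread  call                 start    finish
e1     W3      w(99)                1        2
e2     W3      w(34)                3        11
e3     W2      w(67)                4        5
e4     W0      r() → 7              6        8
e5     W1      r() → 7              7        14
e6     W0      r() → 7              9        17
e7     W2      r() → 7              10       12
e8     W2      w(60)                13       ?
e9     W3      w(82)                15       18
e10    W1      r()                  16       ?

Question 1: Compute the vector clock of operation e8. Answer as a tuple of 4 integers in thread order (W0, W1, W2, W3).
(0, 0, 3, 0)

root op e1, invoked 1: fresh clock plus W3's own tick → (0, 0, 0, 1)
root op e3, invoked 4: fresh clock plus W2's own tick → (0, 0, 1, 0)
root op e5, invoked 7: fresh clock plus W1's own tick → (0, 1, 0, 0)
root op e4, invoked 6: fresh clock plus W0's own tick → (1, 0, 0, 0)
e2, invoked 3, takes VC(e1)=(0, 0, 0, 1) under max, adds 1 for W3 → (0, 0, 0, 2)
e7, invoked 10, takes VC(e3)=(0, 0, 1, 0) under max, adds 1 for W2 → (0, 0, 2, 0)
e10, invoked 16, takes VC(e5)=(0, 1, 0, 0) under max, adds 1 for W1 → (0, 2, 0, 0)
e6, invoked 9, takes VC(e4)=(1, 0, 0, 0) under max, adds 1 for W0 → (2, 0, 0, 0)
e9, invoked 15, takes VC(e2)=(0, 0, 0, 2) under max, adds 1 for W3 → (0, 0, 0, 3)
e8, invoked 13, takes VC(e7)=(0, 0, 2, 0) under max, adds 1 for W2 → (0, 0, 3, 0)
target: VC(e8) = (0, 0, 3, 0)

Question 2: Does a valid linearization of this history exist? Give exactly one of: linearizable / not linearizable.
not linearizable

events 1..7 are fine; event 8 — the response of e4 at time 8 — makes the prefix non-linearizable
the completed operations (3 total) allow one real-time order; the atomic register replay rejects it
including or dropping the 2 pending operations (e2, e5) in any combination fails
sample order e1, e3, e4 (pending dropped) stalls at step 3 — e4 r() → 7 has no legal effect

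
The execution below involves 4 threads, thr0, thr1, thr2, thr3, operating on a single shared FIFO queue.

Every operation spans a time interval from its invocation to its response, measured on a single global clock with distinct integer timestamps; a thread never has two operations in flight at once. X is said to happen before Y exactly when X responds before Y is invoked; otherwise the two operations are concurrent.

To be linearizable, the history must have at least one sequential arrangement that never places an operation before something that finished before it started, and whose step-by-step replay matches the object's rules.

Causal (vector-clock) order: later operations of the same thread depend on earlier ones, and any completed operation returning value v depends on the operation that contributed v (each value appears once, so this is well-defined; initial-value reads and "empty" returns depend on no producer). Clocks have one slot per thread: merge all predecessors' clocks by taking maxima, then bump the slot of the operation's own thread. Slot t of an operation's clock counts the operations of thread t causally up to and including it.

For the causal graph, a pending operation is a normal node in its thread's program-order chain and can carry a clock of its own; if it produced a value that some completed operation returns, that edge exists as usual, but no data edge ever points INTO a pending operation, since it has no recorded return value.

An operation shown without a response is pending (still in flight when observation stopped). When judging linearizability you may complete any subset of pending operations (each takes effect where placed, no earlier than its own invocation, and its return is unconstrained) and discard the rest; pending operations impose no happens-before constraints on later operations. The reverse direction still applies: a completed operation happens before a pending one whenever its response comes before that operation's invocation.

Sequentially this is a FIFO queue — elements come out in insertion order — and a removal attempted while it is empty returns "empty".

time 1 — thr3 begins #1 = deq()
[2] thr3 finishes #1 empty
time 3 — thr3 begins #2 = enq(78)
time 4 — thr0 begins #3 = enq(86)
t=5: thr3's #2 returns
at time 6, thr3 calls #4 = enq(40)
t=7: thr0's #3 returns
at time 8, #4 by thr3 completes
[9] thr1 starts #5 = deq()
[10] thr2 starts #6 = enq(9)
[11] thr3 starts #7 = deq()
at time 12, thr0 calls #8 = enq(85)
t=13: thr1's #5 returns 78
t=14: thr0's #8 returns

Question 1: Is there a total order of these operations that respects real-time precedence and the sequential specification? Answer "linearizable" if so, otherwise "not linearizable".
linearizable

witness order: #1, #2, #3, #4, #5, #6, #7, #8
after step 1 (#1 deq() → empty): queue <>
after step 2 (#2 enq(78)): queue <78>
after step 3 (#3 enq(86)): queue <78,86>
after step 4 (#4 enq(40)): queue <78,86,40>
after step 5 (#5 deq() → 78): queue <86,40>
after step 6 (#6 enq(9) (pending, included)): queue <86,40,9>
after step 7 (#7 deq() (pending, included)): queue <40,9>
after step 8 (#8 enq(85)): queue <40,9,85>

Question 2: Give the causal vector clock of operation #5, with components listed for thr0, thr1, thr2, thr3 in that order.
(0, 1, 0, 2)

#1 (invocation 1): nothing precedes it; thr3's component alone gives (0, 0, 0, 1)
#6 (invocation 10): nothing precedes it; thr2's component alone gives (0, 0, 1, 0)
#3 (invocation 4): nothing precedes it; thr0's component alone gives (1, 0, 0, 0)
invoked at 3, #2 merges VC(#1)=(0, 0, 0, 1) and bumps thr3's slot → (0, 0, 0, 2)
invoked at 12, #8 merges VC(#3)=(1, 0, 0, 0) and bumps thr0's slot → (2, 0, 0, 0)
invoked at 6, #4 merges VC(#2)=(0, 0, 0, 2) and bumps thr3's slot → (0, 0, 0, 3)
invoked at 9, #5 merges VC(#2)=(0, 0, 0, 2) and bumps thr1's slot → (0, 1, 0, 2)
invoked at 11, #7 merges VC(#4)=(0, 0, 0, 3) and bumps thr3's slot → (0, 0, 0, 4)
target: VC(#5) = (0, 1, 0, 2)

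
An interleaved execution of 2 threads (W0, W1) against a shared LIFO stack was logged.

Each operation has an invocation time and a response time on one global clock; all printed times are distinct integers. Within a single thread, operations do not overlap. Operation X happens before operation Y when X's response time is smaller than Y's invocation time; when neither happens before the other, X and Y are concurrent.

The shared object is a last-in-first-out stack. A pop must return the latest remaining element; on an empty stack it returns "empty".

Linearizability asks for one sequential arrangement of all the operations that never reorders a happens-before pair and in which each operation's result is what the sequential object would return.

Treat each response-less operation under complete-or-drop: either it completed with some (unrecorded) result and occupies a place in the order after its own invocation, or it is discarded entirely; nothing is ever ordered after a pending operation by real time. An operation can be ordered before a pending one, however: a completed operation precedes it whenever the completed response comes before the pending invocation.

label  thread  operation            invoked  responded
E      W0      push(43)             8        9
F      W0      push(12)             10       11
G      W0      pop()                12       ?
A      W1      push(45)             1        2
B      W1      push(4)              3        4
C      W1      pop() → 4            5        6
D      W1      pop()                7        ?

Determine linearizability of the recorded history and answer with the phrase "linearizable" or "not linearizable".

one valid linearization: A, B, C, D, E, F
after step 1 (A push(45)): stack <45>
after step 2 (B push(4)): stack <45,4>
after step 3 (C pop() → 4): stack <45>
after step 4 (D pop() (pending, included)): stack <>
after step 5 (E push(43)): stack <43>
after step 6 (F push(12)): stack <43,12>

linearizable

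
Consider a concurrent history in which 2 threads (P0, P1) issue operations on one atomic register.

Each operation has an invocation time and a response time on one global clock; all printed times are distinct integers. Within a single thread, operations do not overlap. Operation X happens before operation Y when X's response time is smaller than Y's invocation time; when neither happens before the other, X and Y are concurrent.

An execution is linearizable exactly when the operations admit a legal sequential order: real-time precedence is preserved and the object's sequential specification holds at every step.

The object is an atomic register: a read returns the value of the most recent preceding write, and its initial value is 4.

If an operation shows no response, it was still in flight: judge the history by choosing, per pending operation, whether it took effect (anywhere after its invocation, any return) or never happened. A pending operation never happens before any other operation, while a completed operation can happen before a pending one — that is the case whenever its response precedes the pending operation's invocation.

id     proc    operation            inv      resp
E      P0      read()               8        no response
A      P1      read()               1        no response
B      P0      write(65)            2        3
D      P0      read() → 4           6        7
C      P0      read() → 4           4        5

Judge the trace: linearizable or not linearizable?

not linearizable

events 1..4 are fine; event 5 — the response of C at time 5 — makes the prefix non-linearizable
the completed operations (2 total) allow one real-time order; the atomic register replay rejects it
every completion of the 1 pending operation (A) was checked; none linearizes
for example B, C (pending dropped) fails at step 2: C read() → 4 is not legal there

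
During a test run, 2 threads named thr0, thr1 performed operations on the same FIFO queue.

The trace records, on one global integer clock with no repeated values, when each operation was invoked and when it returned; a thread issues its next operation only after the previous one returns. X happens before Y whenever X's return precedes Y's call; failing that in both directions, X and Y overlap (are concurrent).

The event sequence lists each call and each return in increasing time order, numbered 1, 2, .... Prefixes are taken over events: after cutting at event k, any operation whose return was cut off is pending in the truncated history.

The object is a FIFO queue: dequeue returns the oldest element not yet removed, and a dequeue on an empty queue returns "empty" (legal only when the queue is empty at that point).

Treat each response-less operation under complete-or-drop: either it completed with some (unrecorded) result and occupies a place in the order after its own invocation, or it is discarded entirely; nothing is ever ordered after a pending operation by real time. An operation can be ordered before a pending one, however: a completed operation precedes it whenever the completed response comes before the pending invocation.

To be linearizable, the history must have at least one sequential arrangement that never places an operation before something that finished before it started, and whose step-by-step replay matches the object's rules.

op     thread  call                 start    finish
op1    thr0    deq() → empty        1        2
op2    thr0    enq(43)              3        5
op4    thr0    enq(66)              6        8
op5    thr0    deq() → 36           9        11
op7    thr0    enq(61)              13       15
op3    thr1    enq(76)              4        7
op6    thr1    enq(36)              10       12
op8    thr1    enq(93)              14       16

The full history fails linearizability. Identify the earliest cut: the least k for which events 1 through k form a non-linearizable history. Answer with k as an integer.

one valid order for events 1..10 is op1, op2, op3, op4:
step 1: op1 deq() → empty — queue <>
step 2: op2 enq(43) — queue <43>
step 3: op3 enq(76) — queue <43,76>
step 4: op4 enq(66) — queue <43,76,66>
include event 11 — op5 responding at 11 — and every candidate order breaks
including or dropping the 1 pending operation (op6) in any combination fails
for example op1, op2, op3, op4, op5 (pending dropped) fails at step 5: op5 deq() → 36 is not legal there
for example op1, op2, op4, op3, op5 (pending dropped) fails at step 5: op5 deq() → 36 is not legal there

11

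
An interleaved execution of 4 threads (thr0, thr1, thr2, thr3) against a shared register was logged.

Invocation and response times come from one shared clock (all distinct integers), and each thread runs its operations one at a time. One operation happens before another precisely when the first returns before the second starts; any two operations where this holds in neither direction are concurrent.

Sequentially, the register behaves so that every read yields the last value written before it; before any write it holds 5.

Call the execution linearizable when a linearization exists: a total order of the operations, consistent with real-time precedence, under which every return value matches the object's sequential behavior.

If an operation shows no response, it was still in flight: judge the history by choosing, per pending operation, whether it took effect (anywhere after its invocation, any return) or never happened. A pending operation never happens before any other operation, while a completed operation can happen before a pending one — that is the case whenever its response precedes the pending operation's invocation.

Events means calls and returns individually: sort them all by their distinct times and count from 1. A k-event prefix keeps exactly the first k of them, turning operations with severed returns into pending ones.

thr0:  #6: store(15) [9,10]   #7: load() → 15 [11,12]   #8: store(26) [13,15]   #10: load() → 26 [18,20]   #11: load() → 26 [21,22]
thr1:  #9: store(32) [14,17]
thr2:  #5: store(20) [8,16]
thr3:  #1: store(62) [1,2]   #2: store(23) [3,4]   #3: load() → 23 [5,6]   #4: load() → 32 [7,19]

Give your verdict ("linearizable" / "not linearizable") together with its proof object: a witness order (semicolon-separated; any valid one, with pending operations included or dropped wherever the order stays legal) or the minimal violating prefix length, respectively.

linearizable — witness: #1; #2; #3; #5; #6; #7; #9; #4; #8; #10; #11

step 1: #1 store(62) — value 62
step 2: #2 store(23) — value 23
step 3: #3 load() → 23 — value 23
step 4: #5 store(20) — value 20
step 5: #6 store(15) — value 15
step 6: #7 load() → 15 — value 15
step 7: #9 store(32) — value 32
step 8: #4 load() → 32 — value 32
step 9: #8 store(26) — value 26
step 10: #10 load() → 26 — value 26
step 11: #11 load() → 26 — value 26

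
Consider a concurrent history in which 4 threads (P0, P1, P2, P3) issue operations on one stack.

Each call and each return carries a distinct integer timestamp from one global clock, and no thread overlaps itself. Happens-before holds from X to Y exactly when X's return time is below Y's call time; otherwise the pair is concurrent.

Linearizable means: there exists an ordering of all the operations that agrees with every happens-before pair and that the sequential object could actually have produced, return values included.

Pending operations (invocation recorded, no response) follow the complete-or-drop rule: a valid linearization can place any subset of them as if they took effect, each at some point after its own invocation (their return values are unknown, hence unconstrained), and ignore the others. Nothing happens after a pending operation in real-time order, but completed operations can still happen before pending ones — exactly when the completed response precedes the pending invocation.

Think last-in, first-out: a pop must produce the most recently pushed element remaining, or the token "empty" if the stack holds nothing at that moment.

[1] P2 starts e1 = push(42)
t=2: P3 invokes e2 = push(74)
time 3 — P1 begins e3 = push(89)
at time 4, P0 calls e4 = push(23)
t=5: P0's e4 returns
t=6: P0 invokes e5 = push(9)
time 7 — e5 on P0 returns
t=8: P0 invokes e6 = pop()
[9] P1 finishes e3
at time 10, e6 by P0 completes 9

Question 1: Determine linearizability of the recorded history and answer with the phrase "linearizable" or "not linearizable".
linearizable

witness order: e1, e2, e3, e4, e5, e6
1. e1 push(42) (pending, included), leaving stack <42>
2. e2 push(74) (pending, included), leaving stack <42,74>
3. e3 push(89), leaving stack <42,74,89>
4. e4 push(23), leaving stack <42,74,89,23>
5. e5 push(9), leaving stack <42,74,89,23,9>
6. e6 pop() → 9, leaving stack <42,74,89,23>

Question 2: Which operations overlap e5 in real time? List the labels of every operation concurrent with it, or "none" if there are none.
e1, e2, e3

concurrent with e5 ([6,7]): every op whose interval crosses 6..7
e1 [1,…): concurrent
e2 [2,…): concurrent
e3 [3,9]: concurrent
e4 [4,5]: before
e6 [8,10]: after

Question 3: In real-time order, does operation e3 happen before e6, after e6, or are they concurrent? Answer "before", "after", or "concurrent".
concurrent

e3 spans [3,9], e6 spans [8,10]
the intervals overlap in both directions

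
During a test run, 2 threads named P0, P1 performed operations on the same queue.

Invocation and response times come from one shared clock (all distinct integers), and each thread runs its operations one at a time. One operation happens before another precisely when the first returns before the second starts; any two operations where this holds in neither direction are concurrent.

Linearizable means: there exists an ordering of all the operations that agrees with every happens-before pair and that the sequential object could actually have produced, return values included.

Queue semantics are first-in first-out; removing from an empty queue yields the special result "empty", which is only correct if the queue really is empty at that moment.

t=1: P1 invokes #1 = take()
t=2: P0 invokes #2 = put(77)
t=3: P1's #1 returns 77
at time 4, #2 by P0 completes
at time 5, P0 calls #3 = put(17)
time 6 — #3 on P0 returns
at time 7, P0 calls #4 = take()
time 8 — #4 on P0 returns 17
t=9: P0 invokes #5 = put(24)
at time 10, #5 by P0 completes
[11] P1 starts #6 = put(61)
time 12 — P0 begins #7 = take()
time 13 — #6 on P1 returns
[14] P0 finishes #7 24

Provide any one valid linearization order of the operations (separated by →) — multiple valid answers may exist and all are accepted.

#2 → #1 → #3 → #4 → #5 → #6 → #7

step 1: #2 put(77) — queue <77>
step 2: #1 take() → 77 — queue <>
step 3: #3 put(17) — queue <17>
step 4: #4 take() → 17 — queue <>
step 5: #5 put(24) — queue <24>
step 6: #6 put(61) — queue <24,61>
step 7: #7 take() → 24 — queue <61>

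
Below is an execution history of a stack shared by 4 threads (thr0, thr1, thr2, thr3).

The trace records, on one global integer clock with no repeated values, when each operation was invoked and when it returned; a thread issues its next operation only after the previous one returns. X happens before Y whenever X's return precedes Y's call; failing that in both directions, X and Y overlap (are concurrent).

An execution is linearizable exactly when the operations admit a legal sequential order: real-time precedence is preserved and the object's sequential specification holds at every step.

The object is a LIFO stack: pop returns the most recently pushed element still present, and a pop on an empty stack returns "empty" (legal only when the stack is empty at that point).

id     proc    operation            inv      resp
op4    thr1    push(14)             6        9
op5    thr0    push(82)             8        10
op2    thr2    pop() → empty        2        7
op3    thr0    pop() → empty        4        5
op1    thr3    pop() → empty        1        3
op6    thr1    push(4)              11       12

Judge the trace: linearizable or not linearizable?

linearizable

one valid linearization: op1, op2, op3, op4, op5, op6
step 1: op1 pop() → empty — stack <>
step 2: op2 pop() → empty — stack <>
step 3: op3 pop() → empty — stack <>
step 4: op4 push(14) — stack <14>
step 5: op5 push(82) — stack <14,82>
step 6: op6 push(4) — stack <14,82,4>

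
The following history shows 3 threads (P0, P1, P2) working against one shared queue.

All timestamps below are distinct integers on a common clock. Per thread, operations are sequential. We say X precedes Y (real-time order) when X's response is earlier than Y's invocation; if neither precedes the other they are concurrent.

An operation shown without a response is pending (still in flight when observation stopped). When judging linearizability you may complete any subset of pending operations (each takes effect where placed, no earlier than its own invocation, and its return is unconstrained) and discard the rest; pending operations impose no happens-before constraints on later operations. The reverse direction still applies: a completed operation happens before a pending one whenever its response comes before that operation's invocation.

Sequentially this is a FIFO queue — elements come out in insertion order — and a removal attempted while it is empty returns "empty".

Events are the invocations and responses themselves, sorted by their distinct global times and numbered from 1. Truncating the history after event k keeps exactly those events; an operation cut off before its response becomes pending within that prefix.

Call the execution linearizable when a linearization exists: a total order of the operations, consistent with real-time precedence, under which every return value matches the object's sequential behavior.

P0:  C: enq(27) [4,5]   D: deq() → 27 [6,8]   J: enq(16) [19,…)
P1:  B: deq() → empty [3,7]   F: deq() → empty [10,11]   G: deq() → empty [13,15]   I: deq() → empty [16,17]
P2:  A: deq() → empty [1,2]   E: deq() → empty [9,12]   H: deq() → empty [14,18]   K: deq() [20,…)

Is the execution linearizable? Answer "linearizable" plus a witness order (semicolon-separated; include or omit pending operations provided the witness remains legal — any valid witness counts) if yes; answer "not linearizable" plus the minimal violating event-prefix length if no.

1. A deq() → empty, leaving queue <>
2. B deq() → empty, leaving queue <>
3. C enq(27), leaving queue <27>
4. D deq() → 27, leaving queue <>
5. E deq() → empty, leaving queue <>
6. F deq() → empty, leaving queue <>
7. G deq() → empty, leaving queue <>
8. H deq() → empty, leaving queue <>
9. I deq() → empty, leaving queue <>

linearizable — witness: A; B; C; D; E; F; G; H; I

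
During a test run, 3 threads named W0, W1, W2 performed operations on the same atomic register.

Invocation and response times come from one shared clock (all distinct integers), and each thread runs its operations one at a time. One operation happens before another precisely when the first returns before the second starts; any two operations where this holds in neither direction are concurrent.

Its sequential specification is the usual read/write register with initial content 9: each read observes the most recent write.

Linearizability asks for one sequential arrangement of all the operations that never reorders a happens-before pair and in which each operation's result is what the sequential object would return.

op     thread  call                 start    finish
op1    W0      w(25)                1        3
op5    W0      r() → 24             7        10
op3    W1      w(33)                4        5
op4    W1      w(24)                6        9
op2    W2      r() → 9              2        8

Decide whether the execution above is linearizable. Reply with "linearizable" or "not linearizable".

linearizable

a witness: op2, op1, op3, op4, op5
step 1: op2 r() → 9 — value 9
step 2: op1 w(25) — value 25
step 3: op3 w(33) — value 33
step 4: op4 w(24) — value 24
step 5: op5 r() → 24 — value 24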